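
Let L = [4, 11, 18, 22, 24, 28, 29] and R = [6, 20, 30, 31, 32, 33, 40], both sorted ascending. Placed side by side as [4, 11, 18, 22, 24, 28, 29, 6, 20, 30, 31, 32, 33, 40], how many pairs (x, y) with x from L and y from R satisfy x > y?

Count, for every r in R, how many entries of L exceed r:
r = 6: 11, 18, 22, 24, 28, 29 → 6
r = 20: 22, 24, 28, 29 → 4
r = 30: none → 0
r = 31: none → 0
r = 32: none → 0
r = 33: none → 0
r = 40: none → 0
Cross-inversions: 6 + 4 + 0 + 0 + 0 + 0 + 0 = 10

10 split inversions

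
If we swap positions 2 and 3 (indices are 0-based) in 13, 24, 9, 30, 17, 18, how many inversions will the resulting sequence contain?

Positions 2 and 3 hold 9 and 30; after swapping, the array is [13, 24, 30, 9, 17, 18].
Count, for each position, how many later elements it exceeds:
13 → 9 → 1
24 → 9, 17, 18 → 3
30 → 9, 17, 18 → 3
9 → none → 0
17 → none → 0
18 → none → 0
Sum: 1 + 3 + 3 + 0 + 0 + 0 = 7

There are 7 inversions.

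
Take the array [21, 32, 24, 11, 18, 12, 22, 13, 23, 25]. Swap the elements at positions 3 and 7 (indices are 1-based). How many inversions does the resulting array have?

Inversions: 20

Positions 3 and 7 hold 24 and 22; after swapping, the array is [21, 32, 22, 11, 18, 12, 24, 13, 23, 25].
Sweep left to right; for each value list the smaller values that follow it:
21 → 11, 18, 12, 13 → 4
32 → 22, 11, 18, 12, 24, 13, 23, 25 → 8
22 → 11, 18, 12, 13 → 4
11 → none → 0
18 → 12, 13 → 2
12 → none → 0
24 → 13, 23 → 2
13 → none → 0
23 → none → 0
25 → none → 0
Sum: 4 + 8 + 4 + 0 + 2 + 0 + 2 + 0 + 0 + 0 = 20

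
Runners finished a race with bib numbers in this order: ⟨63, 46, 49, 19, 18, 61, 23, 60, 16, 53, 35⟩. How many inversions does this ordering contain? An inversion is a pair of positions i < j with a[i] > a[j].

33 inversions

Sweep left to right; for each value list the smaller values that follow it:
63 → 46, 49, 19, 18, 61, 23, 60, 16, 53, 35 → 10
46 → 19, 18, 23, 16, 35 → 5
49 → 19, 18, 23, 16, 35 → 5
19 → 18, 16 → 2
18 → 16 → 1
61 → 23, 60, 16, 53, 35 → 5
23 → 16 → 1
60 → 16, 53, 35 → 3
16 → none → 0
53 → 35 → 1
35 → none → 0
Sum: 10 + 5 + 5 + 2 + 1 + 5 + 1 + 3 + 0 + 1 + 0 = 33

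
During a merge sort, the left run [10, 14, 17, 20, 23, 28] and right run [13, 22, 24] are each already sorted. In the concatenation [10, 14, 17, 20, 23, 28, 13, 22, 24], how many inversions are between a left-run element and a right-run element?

There are 8 cross-inversions.

Count, for every r in R, how many entries of L exceed r:
r = 13: 14, 17, 20, 23, 28 → 5
r = 22: 23, 28 → 2
r = 24: 28 → 1
Cross-inversions: 5 + 2 + 1 = 8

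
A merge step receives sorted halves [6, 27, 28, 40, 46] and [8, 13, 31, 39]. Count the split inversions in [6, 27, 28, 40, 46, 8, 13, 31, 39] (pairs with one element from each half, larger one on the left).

12 split inversions

Take each right-half value and tally the left-half values above it:
r = 8: 27, 28, 40, 46 → 4
r = 13: 27, 28, 40, 46 → 4
r = 31: 40, 46 → 2
r = 39: 40, 46 → 2
Cross-inversions: 4 + 4 + 2 + 2 = 12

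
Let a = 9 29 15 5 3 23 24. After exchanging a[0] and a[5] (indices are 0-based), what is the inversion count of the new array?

13 inversions

Positions 0 and 5 hold 9 and 23; after swapping, the array is [23, 29, 15, 5, 3, 9, 24].
Element-by-element contributions:
23 → 15, 5, 3, 9 → 4
29 → 15, 5, 3, 9, 24 → 5
15 → 5, 3, 9 → 3
5 → 3 → 1
3 → none → 0
9 → none → 0
24 → none → 0
Sum: 4 + 5 + 3 + 1 + 0 + 0 + 0 = 13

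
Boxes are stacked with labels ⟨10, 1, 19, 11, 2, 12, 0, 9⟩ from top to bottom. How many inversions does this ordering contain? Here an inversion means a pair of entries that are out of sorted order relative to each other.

16 inversions

Sweep left to right; for each value list the smaller values that follow it:
10: 4
1: 1
19: 5
11: 3
2: 1
12: 2
0: 0
9: 0
Sum: 4 + 1 + 5 + 3 + 1 + 2 + 0 + 0 = 16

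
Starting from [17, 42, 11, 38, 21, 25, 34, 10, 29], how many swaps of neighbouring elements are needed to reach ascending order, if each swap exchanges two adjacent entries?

19

Each adjacent swap fixes exactly one inversion, so the minimum swap count equals the number of inversions.
Count inversions — for each element, later elements that are smaller:
17: 11, 10 → 2
42: 11, 38, 21, 25, 34, 10, 29 → 7
11: 10 → 1
38: 21, 25, 34, 10, 29 → 5
21: 10 → 1
25: 10 → 1
34: 10, 29 → 2
10: none → 0
29: none → 0
Total inversions: 2 + 7 + 1 + 5 + 1 + 1 + 2 + 0 + 0 = 19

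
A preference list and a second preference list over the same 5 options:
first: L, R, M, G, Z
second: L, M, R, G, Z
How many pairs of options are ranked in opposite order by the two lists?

1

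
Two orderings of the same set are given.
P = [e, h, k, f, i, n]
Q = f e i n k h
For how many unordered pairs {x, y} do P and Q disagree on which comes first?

Assign each item its position (1..6) in the first ordering, then rewrite the second ordering as that position sequence:
positions: e→1, h→2, k→3, f→4, i→5, n→6
second ordering as positions: [4, 1, 5, 6, 3, 2]
Discordant pairs = inversions in this position sequence.
4: 1, 3, 2 → 3
1: 0
5: 3, 2 → 2
6: 3, 2 → 2
3: 2 → 1
2: 0
Total: 3 + 0 + 2 + 2 + 1 + 0 = 8

8 disagreeing pairs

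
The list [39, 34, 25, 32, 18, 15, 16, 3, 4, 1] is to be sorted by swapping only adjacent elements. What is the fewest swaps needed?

The minimum number of adjacent swaps to sort an array equals its inversion count, since every such swap removes exactly one inversion.
Count inversions — for each element, later elements that are smaller:
39: 34, 25, 32, 18, 15, 16, 3, 4, 1 → 9
34: 25, 32, 18, 15, 16, 3, 4, 1 → 8
25: 18, 15, 16, 3, 4, 1 → 6
32: 18, 15, 16, 3, 4, 1 → 6
18: 15, 16, 3, 4, 1 → 5
15: 3, 4, 1 → 3
16: 3, 4, 1 → 3
3: 1 → 1
4: 1 → 1
1: none → 0
Total inversions: 9 + 8 + 6 + 6 + 5 + 3 + 3 + 1 + 1 + 0 = 42

42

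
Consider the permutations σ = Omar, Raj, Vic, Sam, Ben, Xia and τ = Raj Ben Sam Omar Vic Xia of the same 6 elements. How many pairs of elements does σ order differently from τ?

6

Assign each item its position (1..6) in the first ordering, then rewrite the second ordering as that position sequence:
positions: Omar→1, Raj→2, Vic→3, Sam→4, Ben→5, Xia→6
second ordering as positions: [2, 5, 4, 1, 3, 6]
Discordant pairs = inversions in this position sequence.
2: 1 → 1
5: 4, 1, 3 → 3
4: 1, 3 → 2
1: 0
3: 0
6: 0
Total: 1 + 3 + 2 + 0 + 0 + 0 = 6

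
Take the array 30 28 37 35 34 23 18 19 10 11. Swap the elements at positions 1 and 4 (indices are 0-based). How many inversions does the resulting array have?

Positions 1 and 4 hold 28 and 34; after swapping, the array is [30, 34, 37, 35, 28, 23, 18, 19, 10, 11].
Count, for each position, how many later elements it exceeds:
30: 6
34: 6
37: 7
35: 6
28: 5
23: 4
18: 2
19: 2
10: 0
11: 0
Sum: 6 + 6 + 7 + 6 + 5 + 4 + 2 + 2 + 0 + 0 = 38

38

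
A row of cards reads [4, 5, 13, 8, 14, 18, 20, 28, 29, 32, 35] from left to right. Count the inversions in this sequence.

1

Sweep left to right; for each value list the smaller values that follow it:
4: 0
5: 0
13: 1
8: 0
14: 0
18: 0
20: 0
28: 0
29: 0
32: 0
35: 0
Sum: 0 + 0 + 1 + 0 + 0 + 0 + 0 + 0 + 0 + 0 + 0 = 1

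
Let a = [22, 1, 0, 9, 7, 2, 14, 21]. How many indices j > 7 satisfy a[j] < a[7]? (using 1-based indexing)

0

The element at index 7 is 14.
Elements after it: 21
None of them are smaller than 14.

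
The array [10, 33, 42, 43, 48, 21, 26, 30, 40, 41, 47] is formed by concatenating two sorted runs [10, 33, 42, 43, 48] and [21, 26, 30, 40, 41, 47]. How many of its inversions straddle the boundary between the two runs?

For each element r of the right run, count left-run elements greater than r:
r = 21: 33, 42, 43, 48 → 4
r = 26: 33, 42, 43, 48 → 4
r = 30: 33, 42, 43, 48 → 4
r = 40: 42, 43, 48 → 3
r = 41: 42, 43, 48 → 3
r = 47: 48 → 1
Cross-inversions: 4 + 4 + 4 + 3 + 3 + 1 = 19

19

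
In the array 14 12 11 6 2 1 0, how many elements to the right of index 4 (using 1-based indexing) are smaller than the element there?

The element at index 4 is 6.
Elements after it: 2, 1, 0
Those smaller than 6: 2, 1, 0

3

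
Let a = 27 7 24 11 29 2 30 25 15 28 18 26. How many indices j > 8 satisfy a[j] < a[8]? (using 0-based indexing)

0

The element at index 8 is 15.
Elements after it: 28, 18, 26
None of them are smaller than 15.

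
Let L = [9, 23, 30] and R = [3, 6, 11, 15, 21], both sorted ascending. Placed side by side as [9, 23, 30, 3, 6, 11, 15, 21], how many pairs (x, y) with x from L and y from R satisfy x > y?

Take each right-half value and tally the left-half values above it:
r = 3: 9, 23, 30 → 3
r = 6: 9, 23, 30 → 3
r = 11: 23, 30 → 2
r = 15: 23, 30 → 2
r = 21: 23, 30 → 2
Cross-inversions: 3 + 3 + 2 + 2 + 2 = 12

12 split inversions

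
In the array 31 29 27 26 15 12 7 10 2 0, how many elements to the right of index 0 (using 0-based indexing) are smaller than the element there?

9 such elements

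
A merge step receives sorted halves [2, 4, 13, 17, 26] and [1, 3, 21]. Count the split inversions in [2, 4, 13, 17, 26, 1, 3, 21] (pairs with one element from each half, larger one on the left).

For each element r of the right run, count left-run elements greater than r:
r = 1: 2, 4, 13, 17, 26 → 5
r = 3: 4, 13, 17, 26 → 4
r = 21: 26 → 1
Cross-inversions: 5 + 4 + 1 = 10

10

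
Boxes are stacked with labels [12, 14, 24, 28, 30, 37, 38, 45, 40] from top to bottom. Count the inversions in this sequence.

1

Element-by-element contributions:
12: 0
14: 0
24: 0
28: 0
30: 0
37: 0
38: 0
45: 1
40: 0
Sum: 0 + 0 + 0 + 0 + 0 + 0 + 0 + 1 + 0 = 1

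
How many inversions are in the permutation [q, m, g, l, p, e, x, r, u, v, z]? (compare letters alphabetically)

14 inversions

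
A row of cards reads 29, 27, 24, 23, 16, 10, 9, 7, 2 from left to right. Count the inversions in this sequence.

36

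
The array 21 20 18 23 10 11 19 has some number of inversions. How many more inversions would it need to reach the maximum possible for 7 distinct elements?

Maximum inversions for 7 distinct elements is C(7, 2) = 7·6/2 = 21.
Current inversions — for each element, count later smaller elements:
21: 5
20: 4
18: 2
23: 3
10: 0
11: 0
19: 0
Current total: 5 + 4 + 2 + 3 + 0 + 0 + 0 = 14
Shortfall: 21 − 14 = 7

7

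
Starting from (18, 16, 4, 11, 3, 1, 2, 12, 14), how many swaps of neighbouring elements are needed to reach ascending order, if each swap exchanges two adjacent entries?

23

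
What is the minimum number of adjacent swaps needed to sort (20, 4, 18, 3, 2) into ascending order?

Each adjacent swap fixes exactly one inversion, so the minimum swap count equals the number of inversions.
Count inversions — for each element, later elements that are smaller:
20: 4, 18, 3, 2 → 4
4: 3, 2 → 2
18: 3, 2 → 2
3: 2 → 1
2: none → 0
Total inversions: 4 + 2 + 2 + 1 + 0 = 9

9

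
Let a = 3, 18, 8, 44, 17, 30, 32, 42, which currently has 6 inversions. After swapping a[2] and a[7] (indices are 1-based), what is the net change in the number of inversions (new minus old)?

+3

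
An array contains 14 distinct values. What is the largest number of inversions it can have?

91

The maximum occurs when the array is in strictly decreasing order: every one of the C(14, 2) pairs is inverted.
C(14, 2) = 14·13/2 = 91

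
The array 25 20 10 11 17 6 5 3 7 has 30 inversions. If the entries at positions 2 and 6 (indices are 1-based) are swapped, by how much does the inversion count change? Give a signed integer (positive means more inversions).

-7

Positions 2 and 6 hold 20 and 6; after swapping, the array is [25, 6, 10, 11, 17, 20, 5, 3, 7].
Count, for each position, how many later elements it exceeds:
25 → 6, 10, 11, 17, 20, 5, 3, 7 → 8
6 → 5, 3 → 2
10 → 5, 3, 7 → 3
11 → 5, 3, 7 → 3
17 → 5, 3, 7 → 3
20 → 5, 3, 7 → 3
5 → 3 → 1
3 → none → 0
7 → none → 0
Sum: 8 + 2 + 3 + 3 + 3 + 3 + 1 + 0 + 0 = 23
Change: 23 − 30 = -7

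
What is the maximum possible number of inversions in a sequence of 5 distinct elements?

A reversed (strictly descending) arrangement makes every pair an inversion, giving C(5, 2) inversions.
C(5, 2) = 5·4/2 = 10

10 inversions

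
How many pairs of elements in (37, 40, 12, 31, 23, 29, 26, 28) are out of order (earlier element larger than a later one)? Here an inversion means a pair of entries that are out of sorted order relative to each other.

Sweep left to right; for each value list the smaller values that follow it:
37: 6
40: 6
12: 0
31: 4
23: 0
29: 2
26: 0
28: 0
Sum: 6 + 6 + 0 + 4 + 0 + 2 + 0 + 0 = 18

18 out-of-order pairs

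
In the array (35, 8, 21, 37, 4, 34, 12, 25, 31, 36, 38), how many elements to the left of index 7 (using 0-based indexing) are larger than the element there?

The element at index 7 is 25.
Elements before it: 35, 8, 21, 37, 4, 34, 12
Those larger than 25: 35, 37, 34

3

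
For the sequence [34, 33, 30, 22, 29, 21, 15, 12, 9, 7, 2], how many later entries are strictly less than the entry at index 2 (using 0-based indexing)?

8

The element at index 2 is 30.
Elements after it: 22, 29, 21, 15, 12, 9, 7, 2
Those smaller than 30: 22, 29, 21, 15, 12, 9, 7, 2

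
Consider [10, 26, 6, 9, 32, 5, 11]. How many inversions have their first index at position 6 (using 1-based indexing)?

0

The element at index 6 is 5.
Elements after it: 11
None of them are smaller than 5.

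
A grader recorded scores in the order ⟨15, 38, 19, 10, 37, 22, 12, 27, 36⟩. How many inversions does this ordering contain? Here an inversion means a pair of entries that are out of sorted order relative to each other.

Element-by-element contributions:
15: 2
38: 7
19: 2
10: 0
37: 4
22: 1
12: 0
27: 0
36: 0
Sum: 2 + 7 + 2 + 0 + 4 + 1 + 0 + 0 + 0 = 16

16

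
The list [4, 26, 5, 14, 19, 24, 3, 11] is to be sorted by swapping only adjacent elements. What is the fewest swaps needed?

14

The minimum number of adjacent swaps to sort an array equals its inversion count, since every such swap removes exactly one inversion.
Count inversions — for each element, later elements that are smaller:
4: 3 → 1
26: 5, 14, 19, 24, 3, 11 → 6
5: 3 → 1
14: 3, 11 → 2
19: 3, 11 → 2
24: 3, 11 → 2
3: none → 0
11: none → 0
Total inversions: 1 + 6 + 1 + 2 + 2 + 2 + 0 + 0 = 14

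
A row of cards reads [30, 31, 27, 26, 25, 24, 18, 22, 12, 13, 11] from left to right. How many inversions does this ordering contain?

52

Element-by-element contributions:
30: 9
31: 9
27: 8
26: 7
25: 6
24: 5
18: 3
22: 3
12: 1
13: 1
11: 0
Sum: 9 + 9 + 8 + 7 + 6 + 5 + 3 + 3 + 1 + 1 + 0 = 52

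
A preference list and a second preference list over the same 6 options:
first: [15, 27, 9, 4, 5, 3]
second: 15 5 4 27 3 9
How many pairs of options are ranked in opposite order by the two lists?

Assign each item its position (1..6) in the first ordering, then rewrite the second ordering as that position sequence:
positions: 15→1, 27→2, 9→3, 4→4, 5→5, 3→6
second ordering as positions: [1, 5, 4, 2, 6, 3]
Discordant pairs = inversions in this position sequence.
1: 0
5: 4, 2, 3 → 3
4: 2, 3 → 2
2: 0
6: 3 → 1
3: 0
Total: 0 + 3 + 2 + 0 + 1 + 0 = 6

6 pairs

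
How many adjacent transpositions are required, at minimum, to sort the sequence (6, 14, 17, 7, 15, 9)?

The minimum number of adjacent swaps to sort an array equals its inversion count, since every such swap removes exactly one inversion.
Count inversions — for each element, later elements that are smaller:
6: none → 0
14: 7, 9 → 2
17: 7, 15, 9 → 3
7: none → 0
15: 9 → 1
9: none → 0
Total inversions: 0 + 2 + 3 + 0 + 1 + 0 = 6

6 swaps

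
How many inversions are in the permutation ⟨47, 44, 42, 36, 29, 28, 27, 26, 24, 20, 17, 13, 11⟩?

For each element, count later entries that are smaller:
47: 12
44: 11
42: 10
36: 9
29: 8
28: 7
27: 6
26: 5
24: 4
20: 3
17: 2
13: 1
11: 0
Sum: 12 + 11 + 10 + 9 + 8 + 7 + 6 + 5 + 4 + 3 + 2 + 1 + 0 = 78

78 inversions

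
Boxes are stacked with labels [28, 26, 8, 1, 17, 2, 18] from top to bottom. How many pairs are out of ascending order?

There are 14 inversions.

For each element, count later entries that are smaller:
28 → 26, 8, 1, 17, 2, 18 → 6
26 → 8, 1, 17, 2, 18 → 5
8 → 1, 2 → 2
1 → none → 0
17 → 2 → 1
2 → none → 0
18 → none → 0
Sum: 6 + 5 + 2 + 0 + 1 + 0 + 0 = 14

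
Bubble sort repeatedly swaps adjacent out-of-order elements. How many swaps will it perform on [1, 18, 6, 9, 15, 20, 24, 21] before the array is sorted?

Swaps: 4

Minimum adjacent swaps = number of inversions (each swap of adjacent out-of-order elements removes one inversion and no swap can remove more).
Count inversions — for each element, later elements that are smaller:
1: none → 0
18: 6, 9, 15 → 3
6: none → 0
9: none → 0
15: none → 0
20: none → 0
24: 21 → 1
21: none → 0
Total inversions: 0 + 3 + 0 + 0 + 0 + 0 + 1 + 0 = 4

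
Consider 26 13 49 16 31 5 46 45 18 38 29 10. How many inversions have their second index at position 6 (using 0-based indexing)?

The element at index 6 is 46.
Elements before it: 26, 13, 49, 16, 31, 5
Those larger than 46: 49

1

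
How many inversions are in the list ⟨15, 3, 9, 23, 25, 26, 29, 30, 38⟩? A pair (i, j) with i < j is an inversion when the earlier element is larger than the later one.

2 out-of-order pairs

Count, for each position, how many later elements it exceeds:
15: 2
3: 0
9: 0
23: 0
25: 0
26: 0
29: 0
30: 0
38: 0
Sum: 2 + 0 + 0 + 0 + 0 + 0 + 0 + 0 + 0 = 2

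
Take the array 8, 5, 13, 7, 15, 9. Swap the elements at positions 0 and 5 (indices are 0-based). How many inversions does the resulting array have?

6

Positions 0 and 5 hold 8 and 9; after swapping, the array is [9, 5, 13, 7, 15, 8].
Sweep left to right; for each value list the smaller values that follow it:
9: 3
5: 0
13: 2
7: 0
15: 1
8: 0
Sum: 3 + 0 + 2 + 0 + 1 + 0 = 6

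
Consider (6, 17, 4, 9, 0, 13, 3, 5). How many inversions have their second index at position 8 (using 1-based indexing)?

The element at index 8 is 5.
Elements before it: 6, 17, 4, 9, 0, 13, 3
Those larger than 5: 6, 17, 9, 13

4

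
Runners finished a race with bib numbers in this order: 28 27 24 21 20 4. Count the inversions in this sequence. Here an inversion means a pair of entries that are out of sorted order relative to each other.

Inversions: 15

Count, for each position, how many later elements it exceeds:
28 → 27, 24, 21, 20, 4 → 5
27 → 24, 21, 20, 4 → 4
24 → 21, 20, 4 → 3
21 → 20, 4 → 2
20 → 4 → 1
4 → none → 0
Sum: 5 + 4 + 3 + 2 + 1 + 0 = 15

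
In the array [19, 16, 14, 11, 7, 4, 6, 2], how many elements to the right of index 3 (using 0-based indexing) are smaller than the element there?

4

The element at index 3 is 11.
Elements after it: 7, 4, 6, 2
Those smaller than 11: 7, 4, 6, 2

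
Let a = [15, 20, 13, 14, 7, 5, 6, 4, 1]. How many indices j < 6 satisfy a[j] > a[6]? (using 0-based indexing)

5 such elements

The element at index 6 is 6.
Elements before it: 15, 20, 13, 14, 7, 5
Those larger than 6: 15, 20, 13, 14, 7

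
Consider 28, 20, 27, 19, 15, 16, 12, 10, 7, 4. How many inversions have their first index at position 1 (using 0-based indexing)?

The element at index 1 is 20.
Elements after it: 27, 19, 15, 16, 12, 10, 7, 4
Those smaller than 20: 19, 15, 16, 12, 10, 7, 4

7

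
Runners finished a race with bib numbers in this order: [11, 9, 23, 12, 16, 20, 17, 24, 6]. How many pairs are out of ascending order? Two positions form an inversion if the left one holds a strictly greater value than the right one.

14

Count, for each position, how many later elements it exceeds:
11 → 9, 6 → 2
9 → 6 → 1
23 → 12, 16, 20, 17, 6 → 5
12 → 6 → 1
16 → 6 → 1
20 → 17, 6 → 2
17 → 6 → 1
24 → 6 → 1
6 → none → 0
Sum: 2 + 1 + 5 + 1 + 1 + 2 + 1 + 1 + 0 = 14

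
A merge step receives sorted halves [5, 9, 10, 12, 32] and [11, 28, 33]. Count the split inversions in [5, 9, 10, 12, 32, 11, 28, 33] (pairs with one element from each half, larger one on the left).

3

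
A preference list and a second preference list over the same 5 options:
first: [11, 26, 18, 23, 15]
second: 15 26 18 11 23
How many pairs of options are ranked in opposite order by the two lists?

6

Assign each item its position (1..5) in the first ordering, then rewrite the second ordering as that position sequence:
positions: 11→1, 26→2, 18→3, 23→4, 15→5
second ordering as positions: [5, 2, 3, 1, 4]
Discordant pairs = inversions in this position sequence.
5: 2, 3, 1, 4 → 4
2: 1 → 1
3: 1 → 1
1: 0
4: 0
Total: 4 + 1 + 1 + 0 + 0 = 6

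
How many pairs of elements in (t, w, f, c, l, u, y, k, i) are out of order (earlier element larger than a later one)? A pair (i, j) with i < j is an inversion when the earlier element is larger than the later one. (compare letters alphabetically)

19 inversions

Element-by-element contributions:
t → f, c, l, k, i → 5
w → f, c, l, u, k, i → 6
f → c → 1
c → none → 0
l → k, i → 2
u → k, i → 2
y → k, i → 2
k → i → 1
i → none → 0
Sum: 5 + 6 + 1 + 0 + 2 + 2 + 2 + 1 + 0 = 19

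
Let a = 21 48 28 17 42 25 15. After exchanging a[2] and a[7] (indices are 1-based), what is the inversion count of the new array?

5

Positions 2 and 7 hold 48 and 15; after swapping, the array is [21, 15, 28, 17, 42, 25, 48].
For each element, count later entries that are smaller:
21: 2
15: 0
28: 2
17: 0
42: 1
25: 0
48: 0
Sum: 2 + 0 + 2 + 0 + 1 + 0 + 0 = 5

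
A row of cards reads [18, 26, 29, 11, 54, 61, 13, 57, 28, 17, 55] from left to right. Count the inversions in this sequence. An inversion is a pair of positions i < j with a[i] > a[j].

Count, for each position, how many later elements it exceeds:
18: 3
26: 3
29: 4
11: 0
54: 3
61: 5
13: 0
57: 3
28: 1
17: 0
55: 0
Sum: 3 + 3 + 4 + 0 + 3 + 5 + 0 + 3 + 1 + 0 + 0 = 22

22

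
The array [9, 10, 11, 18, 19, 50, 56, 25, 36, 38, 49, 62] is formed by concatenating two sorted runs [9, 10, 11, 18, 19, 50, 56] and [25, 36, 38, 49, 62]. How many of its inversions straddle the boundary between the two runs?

Count, for every r in R, how many entries of L exceed r:
r = 25: 50, 56 → 2
r = 36: 50, 56 → 2
r = 38: 50, 56 → 2
r = 49: 50, 56 → 2
r = 62: none → 0
Cross-inversions: 2 + 2 + 2 + 2 + 0 = 8

8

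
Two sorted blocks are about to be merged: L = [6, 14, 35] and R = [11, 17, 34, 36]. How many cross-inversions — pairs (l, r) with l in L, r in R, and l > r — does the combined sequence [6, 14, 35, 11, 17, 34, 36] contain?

Count, for every r in R, how many entries of L exceed r:
r = 11: 14, 35 → 2
r = 17: 35 → 1
r = 34: 35 → 1
r = 36: none → 0
Cross-inversions: 2 + 1 + 1 + 0 = 4

4 split inversions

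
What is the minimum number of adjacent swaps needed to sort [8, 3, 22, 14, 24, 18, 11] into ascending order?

8

Each adjacent swap fixes exactly one inversion, so the minimum swap count equals the number of inversions.
Count inversions — for each element, later elements that are smaller:
8: 3 → 1
3: none → 0
22: 14, 18, 11 → 3
14: 11 → 1
24: 18, 11 → 2
18: 11 → 1
11: none → 0
Total inversions: 1 + 0 + 3 + 1 + 2 + 1 + 0 = 8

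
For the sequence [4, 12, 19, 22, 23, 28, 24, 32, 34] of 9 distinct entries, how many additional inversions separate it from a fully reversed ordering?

Maximum inversions for 9 distinct elements is C(9, 2) = 9·8/2 = 36.
Current inversions — for each element, count later smaller elements:
4: 0
12: 0
19: 0
22: 0
23: 0
28: 1
24: 0
32: 0
34: 0
Current total: 0 + 0 + 0 + 0 + 0 + 1 + 0 + 0 + 0 = 1
Shortfall: 36 − 1 = 35

35 inversions short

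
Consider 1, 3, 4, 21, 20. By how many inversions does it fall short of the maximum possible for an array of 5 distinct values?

9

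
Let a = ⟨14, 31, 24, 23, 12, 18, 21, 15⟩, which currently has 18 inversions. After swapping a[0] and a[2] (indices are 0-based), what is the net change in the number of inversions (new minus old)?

+1

Positions 0 and 2 hold 14 and 24; after swapping, the array is [24, 31, 14, 23, 12, 18, 21, 15].
Element-by-element contributions:
24: 6
31: 6
14: 1
23: 4
12: 0
18: 1
21: 1
15: 0
Sum: 6 + 6 + 1 + 4 + 0 + 1 + 1 + 0 = 19
Change: 19 − 18 = +1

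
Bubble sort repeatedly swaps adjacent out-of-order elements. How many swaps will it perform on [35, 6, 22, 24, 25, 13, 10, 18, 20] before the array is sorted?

Adjacent swaps: 21

Each adjacent swap fixes exactly one inversion, so the minimum swap count equals the number of inversions.
Count inversions — for each element, later elements that are smaller:
35: 6, 22, 24, 25, 13, 10, 18, 20 → 8
6: none → 0
22: 13, 10, 18, 20 → 4
24: 13, 10, 18, 20 → 4
25: 13, 10, 18, 20 → 4
13: 10 → 1
10: none → 0
18: none → 0
20: none → 0
Total inversions: 8 + 0 + 4 + 4 + 4 + 1 + 0 + 0 + 0 = 21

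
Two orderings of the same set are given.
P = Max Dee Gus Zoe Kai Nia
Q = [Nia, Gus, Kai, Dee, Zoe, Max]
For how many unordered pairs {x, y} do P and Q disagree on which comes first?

12

Assign each item its position (1..6) in the first ordering, then rewrite the second ordering as that position sequence:
positions: Max→1, Dee→2, Gus→3, Zoe→4, Kai→5, Nia→6
second ordering as positions: [6, 3, 5, 2, 4, 1]
Discordant pairs = inversions in this position sequence.
6: 3, 5, 2, 4, 1 → 5
3: 2, 1 → 2
5: 2, 4, 1 → 3
2: 1 → 1
4: 1 → 1
1: 0
Total: 5 + 2 + 3 + 1 + 1 + 0 = 12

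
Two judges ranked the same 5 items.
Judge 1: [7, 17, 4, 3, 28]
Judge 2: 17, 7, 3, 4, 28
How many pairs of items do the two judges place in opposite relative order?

There are 2 discordant pairs.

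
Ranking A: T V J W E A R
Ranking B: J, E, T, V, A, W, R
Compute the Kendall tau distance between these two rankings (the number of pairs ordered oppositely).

Discordant pairs: 6

Assign each item its position (1..7) in the first ordering, then rewrite the second ordering as that position sequence:
positions: T→1, V→2, J→3, W→4, E→5, A→6, R→7
second ordering as positions: [3, 5, 1, 2, 6, 4, 7]
Discordant pairs = inversions in this position sequence.
3: 1, 2 → 2
5: 1, 2, 4 → 3
1: 0
2: 0
6: 4 → 1
4: 0
7: 0
Total: 2 + 3 + 0 + 0 + 1 + 0 + 0 = 6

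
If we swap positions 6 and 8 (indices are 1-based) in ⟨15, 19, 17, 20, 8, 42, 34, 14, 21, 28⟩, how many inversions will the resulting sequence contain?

13

Positions 6 and 8 hold 42 and 14; after swapping, the array is [15, 19, 17, 20, 8, 14, 34, 42, 21, 28].
Sweep left to right; for each value list the smaller values that follow it:
15 → 8, 14 → 2
19 → 17, 8, 14 → 3
17 → 8, 14 → 2
20 → 8, 14 → 2
8 → none → 0
14 → none → 0
34 → 21, 28 → 2
42 → 21, 28 → 2
21 → none → 0
28 → none → 0
Sum: 2 + 3 + 2 + 2 + 0 + 0 + 2 + 2 + 0 + 0 = 13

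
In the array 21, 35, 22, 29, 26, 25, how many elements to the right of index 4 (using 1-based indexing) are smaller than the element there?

The element at index 4 is 29.
Elements after it: 26, 25
Those smaller than 29: 26, 25

2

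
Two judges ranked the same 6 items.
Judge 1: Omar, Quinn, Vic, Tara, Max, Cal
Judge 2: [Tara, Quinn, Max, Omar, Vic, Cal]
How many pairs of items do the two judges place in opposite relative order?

6

Assign each item its position (1..6) in the first ordering, then rewrite the second ordering as that position sequence:
positions: Omar→1, Quinn→2, Vic→3, Tara→4, Max→5, Cal→6
second ordering as positions: [4, 2, 5, 1, 3, 6]
Discordant pairs = inversions in this position sequence.
4: 2, 1, 3 → 3
2: 1 → 1
5: 1, 3 → 2
1: 0
3: 0
6: 0
Total: 3 + 1 + 2 + 0 + 0 + 0 = 6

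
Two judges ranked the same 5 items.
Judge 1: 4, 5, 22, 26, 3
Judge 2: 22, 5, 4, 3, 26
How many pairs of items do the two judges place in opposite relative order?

There are 4 discordant pairs.

Assign each item its position (1..5) in the first ordering, then rewrite the second ordering as that position sequence:
positions: 4→1, 5→2, 22→3, 26→4, 3→5
second ordering as positions: [3, 2, 1, 5, 4]
Discordant pairs = inversions in this position sequence.
3: 2, 1 → 2
2: 1 → 1
1: 0
5: 4 → 1
4: 0
Total: 2 + 1 + 0 + 1 + 0 = 4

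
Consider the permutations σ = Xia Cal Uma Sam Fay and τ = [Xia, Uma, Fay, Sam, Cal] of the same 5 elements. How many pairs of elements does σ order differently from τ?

4

Assign each item its position (1..5) in the first ordering, then rewrite the second ordering as that position sequence:
positions: Xia→1, Cal→2, Uma→3, Sam→4, Fay→5
second ordering as positions: [1, 3, 5, 4, 2]
Discordant pairs = inversions in this position sequence.
1: 0
3: 2 → 1
5: 4, 2 → 2
4: 2 → 1
2: 0
Total: 0 + 1 + 2 + 1 + 0 = 4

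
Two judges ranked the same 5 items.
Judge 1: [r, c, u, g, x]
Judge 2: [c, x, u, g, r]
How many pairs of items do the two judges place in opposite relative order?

Assign each item its position (1..5) in the first ordering, then rewrite the second ordering as that position sequence:
positions: r→1, c→2, u→3, g→4, x→5
second ordering as positions: [2, 5, 3, 4, 1]
Discordant pairs = inversions in this position sequence.
2: 1 → 1
5: 3, 4, 1 → 3
3: 1 → 1
4: 1 → 1
1: 0
Total: 1 + 3 + 1 + 1 + 0 = 6

6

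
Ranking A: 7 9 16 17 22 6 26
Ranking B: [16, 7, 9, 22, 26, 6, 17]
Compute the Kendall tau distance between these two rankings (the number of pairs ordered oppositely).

Assign each item its position (1..7) in the first ordering, then rewrite the second ordering as that position sequence:
positions: 7→1, 9→2, 16→3, 17→4, 22→5, 6→6, 26→7
second ordering as positions: [3, 1, 2, 5, 7, 6, 4]
Discordant pairs = inversions in this position sequence.
3: 1, 2 → 2
1: 0
2: 0
5: 4 → 1
7: 6, 4 → 2
6: 4 → 1
4: 0
Total: 2 + 0 + 0 + 1 + 2 + 1 + 0 = 6

6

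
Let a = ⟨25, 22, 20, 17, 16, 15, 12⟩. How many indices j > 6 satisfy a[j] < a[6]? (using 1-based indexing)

The element at index 6 is 15.
Elements after it: 12
Those smaller than 15: 12

1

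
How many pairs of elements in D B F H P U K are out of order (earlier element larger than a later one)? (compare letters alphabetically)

Listing every pair i<j with a[i]>a[j] (using 1-based positions):
(1,2): D > B
(5,7): P > K
(6,7): U > K
That's 3 pairs.

3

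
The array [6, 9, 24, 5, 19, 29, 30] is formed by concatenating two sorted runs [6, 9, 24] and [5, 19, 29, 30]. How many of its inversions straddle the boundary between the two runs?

There are 4 split inversions.

Take each right-half value and tally the left-half values above it:
r = 5: 6, 9, 24 → 3
r = 19: 24 → 1
r = 29: none → 0
r = 30: none → 0
Cross-inversions: 3 + 1 + 0 + 0 = 4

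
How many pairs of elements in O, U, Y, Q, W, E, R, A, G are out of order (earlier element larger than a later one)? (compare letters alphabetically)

There are 24 out-of-order pairs.

Element-by-element contributions:
O → E, A, G → 3
U → Q, E, R, A, G → 5
Y → Q, W, E, R, A, G → 6
Q → E, A, G → 3
W → E, R, A, G → 4
E → A → 1
R → A, G → 2
A → none → 0
G → none → 0
Sum: 3 + 5 + 6 + 3 + 4 + 1 + 2 + 0 + 0 = 24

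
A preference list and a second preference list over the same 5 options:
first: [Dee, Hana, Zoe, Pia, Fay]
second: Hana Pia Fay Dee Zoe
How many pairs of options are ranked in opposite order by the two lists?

5

Assign each item its position (1..5) in the first ordering, then rewrite the second ordering as that position sequence:
positions: Dee→1, Hana→2, Zoe→3, Pia→4, Fay→5
second ordering as positions: [2, 4, 5, 1, 3]
Discordant pairs = inversions in this position sequence.
2: 1 → 1
4: 1, 3 → 2
5: 1, 3 → 2
1: 0
3: 0
Total: 1 + 2 + 2 + 0 + 0 = 5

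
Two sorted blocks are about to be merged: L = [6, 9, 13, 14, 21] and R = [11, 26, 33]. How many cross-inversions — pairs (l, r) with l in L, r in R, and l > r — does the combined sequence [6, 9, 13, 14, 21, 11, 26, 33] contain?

3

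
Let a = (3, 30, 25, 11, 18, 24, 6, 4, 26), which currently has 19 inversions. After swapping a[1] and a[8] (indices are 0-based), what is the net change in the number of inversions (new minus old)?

Positions 1 and 8 hold 30 and 26; after swapping, the array is [3, 26, 25, 11, 18, 24, 6, 4, 30].
Sweep left to right; for each value list the smaller values that follow it:
3 → none → 0
26 → 25, 11, 18, 24, 6, 4 → 6
25 → 11, 18, 24, 6, 4 → 5
11 → 6, 4 → 2
18 → 6, 4 → 2
24 → 6, 4 → 2
6 → 4 → 1
4 → none → 0
30 → none → 0
Sum: 0 + 6 + 5 + 2 + 2 + 2 + 1 + 0 + 0 = 18
Change: 18 − 19 = -1

-1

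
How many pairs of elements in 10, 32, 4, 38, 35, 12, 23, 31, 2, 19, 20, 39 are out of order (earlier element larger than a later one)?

There are 30 inversions.

Element-by-element contributions:
10 → 4, 2 → 2
32 → 4, 12, 23, 31, 2, 19, 20 → 7
4 → 2 → 1
38 → 35, 12, 23, 31, 2, 19, 20 → 7
35 → 12, 23, 31, 2, 19, 20 → 6
12 → 2 → 1
23 → 2, 19, 20 → 3
31 → 2, 19, 20 → 3
2 → none → 0
19 → none → 0
20 → none → 0
39 → none → 0
Sum: 2 + 7 + 1 + 7 + 6 + 1 + 3 + 3 + 0 + 0 + 0 + 0 = 30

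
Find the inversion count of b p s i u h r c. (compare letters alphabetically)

14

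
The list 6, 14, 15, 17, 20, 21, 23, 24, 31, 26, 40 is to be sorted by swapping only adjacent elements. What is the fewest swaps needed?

Each adjacent swap fixes exactly one inversion, so the minimum swap count equals the number of inversions.
Count inversions — for each element, later elements that are smaller:
6: none → 0
14: none → 0
15: none → 0
17: none → 0
20: none → 0
21: none → 0
23: none → 0
24: none → 0
31: 26 → 1
26: none → 0
40: none → 0
Total inversions: 0 + 0 + 0 + 0 + 0 + 0 + 0 + 0 + 1 + 0 + 0 = 1

There is 1 adjacent swap.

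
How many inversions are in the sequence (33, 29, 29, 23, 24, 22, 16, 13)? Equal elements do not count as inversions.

Count, for each position, how many later elements it exceeds:
33: 7
29: 5
29: 5
23: 3
24: 3
22: 2
16: 1
13: 0
Sum: 7 + 5 + 5 + 3 + 3 + 2 + 1 + 0 = 26

Inversions: 26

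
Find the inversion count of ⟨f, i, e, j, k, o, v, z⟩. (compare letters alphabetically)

2

Count, for each position, how many later elements it exceeds:
f: 1
i: 1
e: 0
j: 0
k: 0
o: 0
v: 0
z: 0
Sum: 1 + 1 + 0 + 0 + 0 + 0 + 0 + 0 = 2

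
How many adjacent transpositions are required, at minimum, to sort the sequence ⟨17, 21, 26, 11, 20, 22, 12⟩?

Minimum adjacent swaps = number of inversions (each swap of adjacent out-of-order elements removes one inversion and no swap can remove more).
Count inversions — for each element, later elements that are smaller:
17: 11, 12 → 2
21: 11, 20, 12 → 3
26: 11, 20, 22, 12 → 4
11: none → 0
20: 12 → 1
22: 12 → 1
12: none → 0
Total inversions: 2 + 3 + 4 + 0 + 1 + 1 + 0 = 11

Adjacent swaps: 11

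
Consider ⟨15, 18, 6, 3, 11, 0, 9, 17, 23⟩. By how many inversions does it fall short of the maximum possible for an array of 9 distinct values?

Maximum inversions for 9 distinct elements is C(9, 2) = 9·8/2 = 36.
Current inversions — for each element, count later smaller elements:
15: 5
18: 6
6: 2
3: 1
11: 2
0: 0
9: 0
17: 0
23: 0
Current total: 5 + 6 + 2 + 1 + 2 + 0 + 0 + 0 + 0 = 16
Shortfall: 36 − 16 = 20

20 inversions short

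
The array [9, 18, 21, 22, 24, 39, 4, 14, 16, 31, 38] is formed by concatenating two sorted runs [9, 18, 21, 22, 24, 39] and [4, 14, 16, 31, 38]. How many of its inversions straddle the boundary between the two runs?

18

For each element r of the right run, count left-run elements greater than r:
r = 4: 9, 18, 21, 22, 24, 39 → 6
r = 14: 18, 21, 22, 24, 39 → 5
r = 16: 18, 21, 22, 24, 39 → 5
r = 31: 39 → 1
r = 38: 39 → 1
Cross-inversions: 6 + 5 + 5 + 1 + 1 = 18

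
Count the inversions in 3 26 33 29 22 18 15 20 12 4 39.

32

For each element, count later entries that are smaller:
3: 0
26: 6
33: 7
29: 6
22: 5
18: 3
15: 2
20: 2
12: 1
4: 0
39: 0
Sum: 0 + 6 + 7 + 6 + 5 + 3 + 2 + 2 + 1 + 0 + 0 = 32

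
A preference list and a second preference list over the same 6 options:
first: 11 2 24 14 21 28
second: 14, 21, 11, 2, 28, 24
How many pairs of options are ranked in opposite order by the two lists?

Assign each item its position (1..6) in the first ordering, then rewrite the second ordering as that position sequence:
positions: 11→1, 2→2, 24→3, 14→4, 21→5, 28→6
second ordering as positions: [4, 5, 1, 2, 6, 3]
Discordant pairs = inversions in this position sequence.
4: 1, 2, 3 → 3
5: 1, 2, 3 → 3
1: 0
2: 0
6: 3 → 1
3: 0
Total: 3 + 3 + 0 + 0 + 1 + 0 = 7

Pairs: 7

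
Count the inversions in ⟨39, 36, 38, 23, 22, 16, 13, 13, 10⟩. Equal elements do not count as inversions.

34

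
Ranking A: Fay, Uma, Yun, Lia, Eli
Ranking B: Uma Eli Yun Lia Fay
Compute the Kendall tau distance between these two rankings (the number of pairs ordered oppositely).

Assign each item its position (1..5) in the first ordering, then rewrite the second ordering as that position sequence:
positions: Fay→1, Uma→2, Yun→3, Lia→4, Eli→5
second ordering as positions: [2, 5, 3, 4, 1]
Discordant pairs = inversions in this position sequence.
2: 1 → 1
5: 3, 4, 1 → 3
3: 1 → 1
4: 1 → 1
1: 0
Total: 1 + 3 + 1 + 1 + 0 = 6

Discordant pairs: 6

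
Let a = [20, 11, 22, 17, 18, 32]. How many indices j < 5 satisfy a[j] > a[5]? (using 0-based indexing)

0 such elements

The element at index 5 is 32.
Elements before it: 20, 11, 22, 17, 18
None of them are larger than 32.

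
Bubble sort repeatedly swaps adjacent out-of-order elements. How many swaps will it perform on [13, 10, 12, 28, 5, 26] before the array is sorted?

7 adjacent swaps

Each adjacent swap fixes exactly one inversion, so the minimum swap count equals the number of inversions.
Count inversions — for each element, later elements that are smaller:
13: 10, 12, 5 → 3
10: 5 → 1
12: 5 → 1
28: 5, 26 → 2
5: none → 0
26: none → 0
Total inversions: 3 + 1 + 1 + 2 + 0 + 0 = 7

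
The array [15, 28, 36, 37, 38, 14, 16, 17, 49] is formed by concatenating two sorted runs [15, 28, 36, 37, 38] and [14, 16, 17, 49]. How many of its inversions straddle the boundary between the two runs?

Cross-inversions: 13

For each element r of the right run, count left-run elements greater than r:
r = 14: 15, 28, 36, 37, 38 → 5
r = 16: 28, 36, 37, 38 → 4
r = 17: 28, 36, 37, 38 → 4
r = 49: none → 0
Cross-inversions: 5 + 4 + 4 + 0 = 13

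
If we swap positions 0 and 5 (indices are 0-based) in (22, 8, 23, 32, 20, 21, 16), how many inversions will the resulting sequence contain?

Positions 0 and 5 hold 22 and 21; after swapping, the array is [21, 8, 23, 32, 20, 22, 16].
For each element, count later entries that are smaller:
21 → 8, 20, 16 → 3
8 → none → 0
23 → 20, 22, 16 → 3
32 → 20, 22, 16 → 3
20 → 16 → 1
22 → 16 → 1
16 → none → 0
Sum: 3 + 0 + 3 + 3 + 1 + 1 + 0 = 11

11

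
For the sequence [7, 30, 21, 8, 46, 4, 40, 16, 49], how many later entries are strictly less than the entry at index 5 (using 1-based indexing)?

3 such elements

The element at index 5 is 46.
Elements after it: 4, 40, 16, 49
Those smaller than 46: 4, 40, 16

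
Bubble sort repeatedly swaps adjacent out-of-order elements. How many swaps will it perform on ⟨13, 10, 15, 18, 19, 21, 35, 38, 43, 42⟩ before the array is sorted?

2 swaps

Minimum adjacent swaps = number of inversions (each swap of adjacent out-of-order elements removes one inversion and no swap can remove more).
Count inversions — for each element, later elements that are smaller:
13: 10 → 1
10: none → 0
15: none → 0
18: none → 0
19: none → 0
21: none → 0
35: none → 0
38: none → 0
43: 42 → 1
42: none → 0
Total inversions: 1 + 0 + 0 + 0 + 0 + 0 + 0 + 0 + 1 + 0 = 2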